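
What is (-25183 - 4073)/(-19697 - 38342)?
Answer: 29256/58039 ≈ 0.50408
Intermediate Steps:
(-25183 - 4073)/(-19697 - 38342) = -29256/(-58039) = -29256*(-1/58039) = 29256/58039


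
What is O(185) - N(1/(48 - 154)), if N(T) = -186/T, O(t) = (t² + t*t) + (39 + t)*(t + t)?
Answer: 131614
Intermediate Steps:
O(t) = 2*t² + 2*t*(39 + t) (O(t) = (t² + t²) + (39 + t)*(2*t) = 2*t² + 2*t*(39 + t))
O(185) - N(1/(48 - 154)) = 2*185*(39 + 2*185) - (-186)/(1/(48 - 154)) = 2*185*(39 + 370) - (-186)/(1/(-106)) = 2*185*409 - (-186)/(-1/106) = 151330 - (-186)*(-106) = 151330 - 1*19716 = 151330 - 19716 = 131614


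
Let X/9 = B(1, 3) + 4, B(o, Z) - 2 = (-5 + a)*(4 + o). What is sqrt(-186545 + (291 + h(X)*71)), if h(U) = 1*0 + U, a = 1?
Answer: 40*I*sqrt(122) ≈ 441.81*I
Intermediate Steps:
B(o, Z) = -14 - 4*o (B(o, Z) = 2 + (-5 + 1)*(4 + o) = 2 - 4*(4 + o) = 2 + (-16 - 4*o) = -14 - 4*o)
X = -126 (X = 9*((-14 - 4*1) + 4) = 9*((-14 - 4) + 4) = 9*(-18 + 4) = 9*(-14) = -126)
h(U) = U (h(U) = 0 + U = U)
sqrt(-186545 + (291 + h(X)*71)) = sqrt(-186545 + (291 - 126*71)) = sqrt(-186545 + (291 - 8946)) = sqrt(-186545 - 8655) = sqrt(-195200) = 40*I*sqrt(122)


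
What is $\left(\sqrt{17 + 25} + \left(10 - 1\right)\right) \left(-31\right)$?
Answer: $-279 - 31 \sqrt{42} \approx -479.9$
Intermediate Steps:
$\left(\sqrt{17 + 25} + \left(10 - 1\right)\right) \left(-31\right) = \left(\sqrt{42} + \left(10 - 1\right)\right) \left(-31\right) = \left(\sqrt{42} + 9\right) \left(-31\right) = \left(9 + \sqrt{42}\right) \left(-31\right) = -279 - 31 \sqrt{42}$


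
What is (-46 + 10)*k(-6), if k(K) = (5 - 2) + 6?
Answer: -324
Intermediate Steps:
k(K) = 9 (k(K) = 3 + 6 = 9)
(-46 + 10)*k(-6) = (-46 + 10)*9 = -36*9 = -324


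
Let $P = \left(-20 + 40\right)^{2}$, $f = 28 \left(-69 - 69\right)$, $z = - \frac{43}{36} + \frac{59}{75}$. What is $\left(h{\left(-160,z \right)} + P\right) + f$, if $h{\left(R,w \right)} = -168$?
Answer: $-3632$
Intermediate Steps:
$z = - \frac{367}{900}$ ($z = \left(-43\right) \frac{1}{36} + 59 \cdot \frac{1}{75} = - \frac{43}{36} + \frac{59}{75} = - \frac{367}{900} \approx -0.40778$)
$f = -3864$ ($f = 28 \left(-138\right) = -3864$)
$P = 400$ ($P = 20^{2} = 400$)
$\left(h{\left(-160,z \right)} + P\right) + f = \left(-168 + 400\right) - 3864 = 232 - 3864 = -3632$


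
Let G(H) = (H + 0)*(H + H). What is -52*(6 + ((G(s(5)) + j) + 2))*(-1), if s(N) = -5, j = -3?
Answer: 2860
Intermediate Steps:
G(H) = 2*H**2 (G(H) = H*(2*H) = 2*H**2)
-52*(6 + ((G(s(5)) + j) + 2))*(-1) = -52*(6 + ((2*(-5)**2 - 3) + 2))*(-1) = -52*(6 + ((2*25 - 3) + 2))*(-1) = -52*(6 + ((50 - 3) + 2))*(-1) = -52*(6 + (47 + 2))*(-1) = -52*(6 + 49)*(-1) = -2860*(-1) = -52*(-55) = 2860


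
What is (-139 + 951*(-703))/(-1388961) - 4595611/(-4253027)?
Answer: 9227089580855/5907288634947 ≈ 1.5620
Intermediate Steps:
(-139 + 951*(-703))/(-1388961) - 4595611/(-4253027) = (-139 - 668553)*(-1/1388961) - 4595611*(-1/4253027) = -668692*(-1/1388961) + 4595611/4253027 = 668692/1388961 + 4595611/4253027 = 9227089580855/5907288634947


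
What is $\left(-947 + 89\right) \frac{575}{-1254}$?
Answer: $\frac{7475}{19} \approx 393.42$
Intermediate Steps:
$\left(-947 + 89\right) \frac{575}{-1254} = - 858 \cdot 575 \left(- \frac{1}{1254}\right) = \left(-858\right) \left(- \frac{575}{1254}\right) = \frac{7475}{19}$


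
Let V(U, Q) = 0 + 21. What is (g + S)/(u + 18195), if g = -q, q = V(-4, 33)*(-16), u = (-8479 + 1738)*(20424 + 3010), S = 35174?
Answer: -35510/157950399 ≈ -0.00022482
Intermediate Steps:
V(U, Q) = 21
u = -157968594 (u = -6741*23434 = -157968594)
q = -336 (q = 21*(-16) = -336)
g = 336 (g = -1*(-336) = 336)
(g + S)/(u + 18195) = (336 + 35174)/(-157968594 + 18195) = 35510/(-157950399) = 35510*(-1/157950399) = -35510/157950399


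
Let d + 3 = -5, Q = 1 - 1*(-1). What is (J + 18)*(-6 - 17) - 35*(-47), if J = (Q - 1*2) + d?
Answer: 1415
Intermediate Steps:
Q = 2 (Q = 1 + 1 = 2)
d = -8 (d = -3 - 5 = -8)
J = -8 (J = (2 - 1*2) - 8 = (2 - 2) - 8 = 0 - 8 = -8)
(J + 18)*(-6 - 17) - 35*(-47) = (-8 + 18)*(-6 - 17) - 35*(-47) = 10*(-23) + 1645 = -230 + 1645 = 1415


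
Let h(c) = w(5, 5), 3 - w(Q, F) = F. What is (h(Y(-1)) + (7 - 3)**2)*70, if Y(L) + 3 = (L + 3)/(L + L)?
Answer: 980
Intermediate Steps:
Y(L) = -3 + (3 + L)/(2*L) (Y(L) = -3 + (L + 3)/(L + L) = -3 + (3 + L)/((2*L)) = -3 + (3 + L)*(1/(2*L)) = -3 + (3 + L)/(2*L))
w(Q, F) = 3 - F
h(c) = -2 (h(c) = 3 - 1*5 = 3 - 5 = -2)
(h(Y(-1)) + (7 - 3)**2)*70 = (-2 + (7 - 3)**2)*70 = (-2 + 4**2)*70 = (-2 + 16)*70 = 14*70 = 980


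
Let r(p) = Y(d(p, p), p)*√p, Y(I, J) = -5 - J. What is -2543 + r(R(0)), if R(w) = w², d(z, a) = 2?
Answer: -2543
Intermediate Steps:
r(p) = √p*(-5 - p) (r(p) = (-5 - p)*√p = √p*(-5 - p))
-2543 + r(R(0)) = -2543 + √(0²)*(-5 - 1*0²) = -2543 + √0*(-5 - 1*0) = -2543 + 0*(-5 + 0) = -2543 + 0*(-5) = -2543 + 0 = -2543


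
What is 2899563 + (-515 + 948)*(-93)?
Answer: 2859294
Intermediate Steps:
2899563 + (-515 + 948)*(-93) = 2899563 + 433*(-93) = 2899563 - 40269 = 2859294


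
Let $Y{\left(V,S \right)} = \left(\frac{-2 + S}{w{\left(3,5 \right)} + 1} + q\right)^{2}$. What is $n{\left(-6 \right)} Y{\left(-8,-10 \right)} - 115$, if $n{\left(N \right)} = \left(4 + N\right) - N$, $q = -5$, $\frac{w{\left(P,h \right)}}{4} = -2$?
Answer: $- \frac{3519}{49} \approx -71.816$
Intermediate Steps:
$w{\left(P,h \right)} = -8$ ($w{\left(P,h \right)} = 4 \left(-2\right) = -8$)
$Y{\left(V,S \right)} = \left(- \frac{33}{7} - \frac{S}{7}\right)^{2}$ ($Y{\left(V,S \right)} = \left(\frac{-2 + S}{-8 + 1} - 5\right)^{2} = \left(\frac{-2 + S}{-7} - 5\right)^{2} = \left(\left(-2 + S\right) \left(- \frac{1}{7}\right) - 5\right)^{2} = \left(\left(\frac{2}{7} - \frac{S}{7}\right) - 5\right)^{2} = \left(- \frac{33}{7} - \frac{S}{7}\right)^{2}$)
$n{\left(N \right)} = 4$
$n{\left(-6 \right)} Y{\left(-8,-10 \right)} - 115 = 4 \frac{\left(33 - 10\right)^{2}}{49} - 115 = 4 \frac{23^{2}}{49} - 115 = 4 \cdot \frac{1}{49} \cdot 529 - 115 = 4 \cdot \frac{529}{49} - 115 = \frac{2116}{49} - 115 = - \frac{3519}{49}$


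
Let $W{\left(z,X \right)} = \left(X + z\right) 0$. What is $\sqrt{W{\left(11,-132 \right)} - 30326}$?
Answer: $i \sqrt{30326} \approx 174.14 i$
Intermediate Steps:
$W{\left(z,X \right)} = 0$
$\sqrt{W{\left(11,-132 \right)} - 30326} = \sqrt{0 - 30326} = \sqrt{-30326} = i \sqrt{30326}$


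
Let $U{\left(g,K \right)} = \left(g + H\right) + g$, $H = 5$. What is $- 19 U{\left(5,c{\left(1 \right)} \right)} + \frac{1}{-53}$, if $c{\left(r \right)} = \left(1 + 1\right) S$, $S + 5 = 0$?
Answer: $- \frac{15106}{53} \approx -285.02$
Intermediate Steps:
$S = -5$ ($S = -5 + 0 = -5$)
$c{\left(r \right)} = -10$ ($c{\left(r \right)} = \left(1 + 1\right) \left(-5\right) = 2 \left(-5\right) = -10$)
$U{\left(g,K \right)} = 5 + 2 g$ ($U{\left(g,K \right)} = \left(g + 5\right) + g = \left(5 + g\right) + g = 5 + 2 g$)
$- 19 U{\left(5,c{\left(1 \right)} \right)} + \frac{1}{-53} = - 19 \left(5 + 2 \cdot 5\right) + \frac{1}{-53} = - 19 \left(5 + 10\right) - \frac{1}{53} = \left(-19\right) 15 - \frac{1}{53} = -285 - \frac{1}{53} = - \frac{15106}{53}$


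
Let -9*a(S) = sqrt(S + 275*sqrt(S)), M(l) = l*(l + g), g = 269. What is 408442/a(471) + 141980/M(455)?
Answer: 7099/16471 - 3675978/sqrt(471 + 275*sqrt(471)) ≈ -45809.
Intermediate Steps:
M(l) = l*(269 + l) (M(l) = l*(l + 269) = l*(269 + l))
a(S) = -sqrt(S + 275*sqrt(S))/9
408442/a(471) + 141980/M(455) = 408442/((-sqrt(471 + 275*sqrt(471))/9)) + 141980/((455*(269 + 455))) = 408442*(-9/sqrt(471 + 275*sqrt(471))) + 141980/((455*724)) = -3675978/sqrt(471 + 275*sqrt(471)) + 141980/329420 = -3675978/sqrt(471 + 275*sqrt(471)) + 141980*(1/329420) = -3675978/sqrt(471 + 275*sqrt(471)) + 7099/16471 = 7099/16471 - 3675978/sqrt(471 + 275*sqrt(471))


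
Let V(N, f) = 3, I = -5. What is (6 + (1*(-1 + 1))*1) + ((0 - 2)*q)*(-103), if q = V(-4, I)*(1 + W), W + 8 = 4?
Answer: -1848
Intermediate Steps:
W = -4 (W = -8 + 4 = -4)
q = -9 (q = 3*(1 - 4) = 3*(-3) = -9)
(6 + (1*(-1 + 1))*1) + ((0 - 2)*q)*(-103) = (6 + (1*(-1 + 1))*1) + ((0 - 2)*(-9))*(-103) = (6 + (1*0)*1) - 2*(-9)*(-103) = (6 + 0*1) + 18*(-103) = (6 + 0) - 1854 = 6 - 1854 = -1848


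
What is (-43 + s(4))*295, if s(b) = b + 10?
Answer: -8555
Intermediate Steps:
s(b) = 10 + b
(-43 + s(4))*295 = (-43 + (10 + 4))*295 = (-43 + 14)*295 = -29*295 = -8555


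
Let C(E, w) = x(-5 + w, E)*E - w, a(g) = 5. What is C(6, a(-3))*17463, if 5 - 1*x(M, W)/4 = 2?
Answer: 1170021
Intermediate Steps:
x(M, W) = 12 (x(M, W) = 20 - 4*2 = 20 - 8 = 12)
C(E, w) = -w + 12*E (C(E, w) = 12*E - w = -w + 12*E)
C(6, a(-3))*17463 = (-1*5 + 12*6)*17463 = (-5 + 72)*17463 = 67*17463 = 1170021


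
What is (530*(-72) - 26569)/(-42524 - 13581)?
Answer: 1321/1145 ≈ 1.1537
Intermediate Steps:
(530*(-72) - 26569)/(-42524 - 13581) = (-38160 - 26569)/(-56105) = -64729*(-1/56105) = 1321/1145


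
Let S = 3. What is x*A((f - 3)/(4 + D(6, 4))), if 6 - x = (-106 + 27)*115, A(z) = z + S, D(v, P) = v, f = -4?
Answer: 209093/10 ≈ 20909.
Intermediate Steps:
A(z) = 3 + z (A(z) = z + 3 = 3 + z)
x = 9091 (x = 6 - (-106 + 27)*115 = 6 - (-79)*115 = 6 - 1*(-9085) = 6 + 9085 = 9091)
x*A((f - 3)/(4 + D(6, 4))) = 9091*(3 + (-4 - 3)/(4 + 6)) = 9091*(3 - 7/10) = 9091*(23/10) = 209093/10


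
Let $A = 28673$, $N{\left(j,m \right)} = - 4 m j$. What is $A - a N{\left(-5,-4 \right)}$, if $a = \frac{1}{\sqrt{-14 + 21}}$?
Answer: $28673 + \frac{80 \sqrt{7}}{7} \approx 28703.0$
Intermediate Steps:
$N{\left(j,m \right)} = - 4 j m$
$a = \frac{\sqrt{7}}{7}$ ($a = \frac{1}{\sqrt{7}} = \frac{\sqrt{7}}{7} \approx 0.37796$)
$A - a N{\left(-5,-4 \right)} = 28673 - \frac{\sqrt{7}}{7} \left(\left(-4\right) \left(-5\right) \left(-4\right)\right) = 28673 - \frac{\sqrt{7}}{7} \left(-80\right) = 28673 - - \frac{80 \sqrt{7}}{7} = 28673 + \frac{80 \sqrt{7}}{7}$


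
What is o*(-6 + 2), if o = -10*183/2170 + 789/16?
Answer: -168285/868 ≈ -193.88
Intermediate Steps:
o = 168285/3472 (o = -1830*1/2170 + 789*(1/16) = -183/217 + 789/16 = 168285/3472 ≈ 48.469)
o*(-6 + 2) = 168285*(-6 + 2)/3472 = (168285/3472)*(-4) = -168285/868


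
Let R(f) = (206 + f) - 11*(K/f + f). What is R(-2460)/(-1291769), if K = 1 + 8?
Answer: -20340953/1059250580 ≈ -0.019203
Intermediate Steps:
K = 9
R(f) = 206 - 99/f - 10*f (R(f) = (206 + f) - 11*(9/f + f) = (206 + f) - 11*(f + 9/f) = (206 + f) + (-99/f - 11*f) = 206 - 99/f - 10*f)
R(-2460)/(-1291769) = (206 - 99/(-2460) - 10*(-2460))/(-1291769) = (206 - 99*(-1/2460) + 24600)*(-1/1291769) = (206 + 33/820 + 24600)*(-1/1291769) = (20340953/820)*(-1/1291769) = -20340953/1059250580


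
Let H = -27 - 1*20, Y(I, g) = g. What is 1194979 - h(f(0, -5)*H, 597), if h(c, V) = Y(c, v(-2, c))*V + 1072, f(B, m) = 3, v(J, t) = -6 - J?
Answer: 1196295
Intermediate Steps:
H = -47 (H = -27 - 20 = -47)
h(c, V) = 1072 - 4*V (h(c, V) = (-6 - 1*(-2))*V + 1072 = (-6 + 2)*V + 1072 = -4*V + 1072 = 1072 - 4*V)
1194979 - h(f(0, -5)*H, 597) = 1194979 - (1072 - 4*597) = 1194979 - (1072 - 2388) = 1194979 - 1*(-1316) = 1194979 + 1316 = 1196295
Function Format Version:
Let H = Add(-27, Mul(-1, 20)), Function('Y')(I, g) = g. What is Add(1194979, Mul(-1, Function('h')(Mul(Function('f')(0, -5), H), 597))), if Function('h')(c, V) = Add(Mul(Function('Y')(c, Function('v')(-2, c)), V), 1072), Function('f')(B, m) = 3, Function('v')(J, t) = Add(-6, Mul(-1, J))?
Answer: 1196295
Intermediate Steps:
H = -47 (H = Add(-27, -20) = -47)
Function('h')(c, V) = Add(1072, Mul(-4, V)) (Function('h')(c, V) = Add(Mul(Add(-6, Mul(-1, -2)), V), 1072) = Add(Mul(Add(-6, 2), V), 1072) = Add(Mul(-4, V), 1072) = Add(1072, Mul(-4, V)))
Add(1194979, Mul(-1, Function('h')(Mul(Function('f')(0, -5), H), 597))) = Add(1194979, Mul(-1, Add(1072, Mul(-4, 597)))) = Add(1194979, Mul(-1, Add(1072, -2388))) = Add(1194979, Mul(-1, -1316)) = Add(1194979, 1316) = 1196295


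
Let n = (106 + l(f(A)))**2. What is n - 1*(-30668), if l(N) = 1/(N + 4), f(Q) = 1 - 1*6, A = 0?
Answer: 41693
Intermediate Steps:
f(Q) = -5 (f(Q) = 1 - 6 = -5)
l(N) = 1/(4 + N)
n = 11025 (n = (106 + 1/(4 - 5))**2 = (106 + 1/(-1))**2 = (106 - 1)**2 = 105**2 = 11025)
n - 1*(-30668) = 11025 - 1*(-30668) = 11025 + 30668 = 41693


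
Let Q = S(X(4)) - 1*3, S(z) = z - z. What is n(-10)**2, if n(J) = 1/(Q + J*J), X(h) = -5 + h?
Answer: 1/9409 ≈ 0.00010628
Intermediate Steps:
S(z) = 0
Q = -3 (Q = 0 - 1*3 = 0 - 3 = -3)
n(J) = 1/(-3 + J**2) (n(J) = 1/(-3 + J*J) = 1/(-3 + J**2))
n(-10)**2 = (1/(-3 + (-10)**2))**2 = (1/(-3 + 100))**2 = (1/97)**2 = 1/9409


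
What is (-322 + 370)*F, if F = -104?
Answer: -4992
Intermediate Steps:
(-322 + 370)*F = (-322 + 370)*(-104) = 48*(-104) = -4992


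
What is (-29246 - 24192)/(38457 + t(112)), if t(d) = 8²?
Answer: -7634/5503 ≈ -1.3872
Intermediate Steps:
t(d) = 64
(-29246 - 24192)/(38457 + t(112)) = (-29246 - 24192)/(38457 + 64) = -53438/38521 = -53438*1/38521 = -7634/5503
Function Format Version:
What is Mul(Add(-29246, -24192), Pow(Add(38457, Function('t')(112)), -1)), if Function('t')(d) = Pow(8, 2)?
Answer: Rational(-7634, 5503) ≈ -1.3872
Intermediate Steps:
Function('t')(d) = 64
Mul(Add(-29246, -24192), Pow(Add(38457, Function('t')(112)), -1)) = Mul(Add(-29246, -24192), Pow(Add(38457, 64), -1)) = Mul(-53438, Pow(38521, -1)) = Mul(-53438, Rational(1, 38521)) = Rational(-7634, 5503)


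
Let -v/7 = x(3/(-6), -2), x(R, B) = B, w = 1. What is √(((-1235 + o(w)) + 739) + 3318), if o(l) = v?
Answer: 2*√709 ≈ 53.254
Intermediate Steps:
v = 14 (v = -7*(-2) = 14)
o(l) = 14
√(((-1235 + o(w)) + 739) + 3318) = √(((-1235 + 14) + 739) + 3318) = √((-1221 + 739) + 3318) = √(-482 + 3318) = √2836 = 2*√709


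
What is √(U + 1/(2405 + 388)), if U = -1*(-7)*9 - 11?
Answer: √8278509/399 ≈ 7.2111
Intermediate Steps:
U = 52 (U = 7*9 - 11 = 63 - 11 = 52)
√(U + 1/(2405 + 388)) = √(52 + 1/(2405 + 388)) = √(52 + 1/2793) = √(145237/2793) = √8278509/399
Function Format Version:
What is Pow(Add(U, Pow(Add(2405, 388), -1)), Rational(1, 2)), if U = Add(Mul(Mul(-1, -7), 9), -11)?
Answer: Mul(Rational(1, 399), Pow(8278509, Rational(1, 2))) ≈ 7.2111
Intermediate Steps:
U = 52 (U = Add(Mul(7, 9), -11) = Add(63, -11) = 52)
Pow(Add(U, Pow(Add(2405, 388), -1)), Rational(1, 2)) = Pow(Add(52, Pow(Add(2405, 388), -1)), Rational(1, 2)) = Pow(Add(52, Pow(2793, -1)), Rational(1, 2)) = Pow(Add(52, Rational(1, 2793)), Rational(1, 2)) = Pow(Rational(145237, 2793), Rational(1, 2)) = Mul(Rational(1, 399), Pow(8278509, Rational(1, 2)))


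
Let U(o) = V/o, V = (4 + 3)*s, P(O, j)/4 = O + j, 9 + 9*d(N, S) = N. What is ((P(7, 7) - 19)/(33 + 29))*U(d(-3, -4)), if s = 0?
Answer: 0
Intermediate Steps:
d(N, S) = -1 + N/9
P(O, j) = 4*O + 4*j (P(O, j) = 4*(O + j) = 4*O + 4*j)
V = 0 (V = (4 + 3)*0 = 7*0 = 0)
U(o) = 0 (U(o) = 0/o = 0)
((P(7, 7) - 19)/(33 + 29))*U(d(-3, -4)) = (((4*7 + 4*7) - 19)/(33 + 29))*0 = (((28 + 28) - 19)/62)*0 = ((56 - 19)*(1/62))*0 = (37*(1/62))*0 = (37/62)*0 = 0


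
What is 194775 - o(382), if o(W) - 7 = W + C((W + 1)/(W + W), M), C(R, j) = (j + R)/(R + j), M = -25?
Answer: 194385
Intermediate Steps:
C(R, j) = 1 (C(R, j) = (R + j)/(R + j) = 1)
o(W) = 8 + W (o(W) = 7 + (W + 1) = 7 + (1 + W) = 8 + W)
194775 - o(382) = 194775 - (8 + 382) = 194775 - 1*390 = 194775 - 390 = 194385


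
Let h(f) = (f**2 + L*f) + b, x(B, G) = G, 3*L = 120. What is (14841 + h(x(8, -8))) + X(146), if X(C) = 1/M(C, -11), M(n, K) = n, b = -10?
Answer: 2127951/146 ≈ 14575.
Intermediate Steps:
L = 40 (L = (1/3)*120 = 40)
X(C) = 1/C
h(f) = -10 + f**2 + 40*f (h(f) = (f**2 + 40*f) - 10 = -10 + f**2 + 40*f)
(14841 + h(x(8, -8))) + X(146) = (14841 + (-10 + (-8)**2 + 40*(-8))) + 1/146 = (14841 + (-10 + 64 - 320)) + 1/146 = (14841 - 266) + 1/146 = 14575 + 1/146 = 2127951/146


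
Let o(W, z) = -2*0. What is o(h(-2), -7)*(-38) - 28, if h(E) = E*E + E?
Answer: -28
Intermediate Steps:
h(E) = E + E**2 (h(E) = E**2 + E = E + E**2)
o(W, z) = 0
o(h(-2), -7)*(-38) - 28 = 0*(-38) - 28 = 0 - 28 = -28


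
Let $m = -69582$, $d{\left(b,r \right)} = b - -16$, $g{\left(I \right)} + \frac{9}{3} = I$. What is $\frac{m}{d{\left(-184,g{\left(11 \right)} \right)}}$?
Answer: $\frac{11597}{28} \approx 414.18$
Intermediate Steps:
$g{\left(I \right)} = -3 + I$
$d{\left(b,r \right)} = 16 + b$ ($d{\left(b,r \right)} = b + 16 = 16 + b$)
$\frac{m}{d{\left(-184,g{\left(11 \right)} \right)}} = - \frac{69582}{16 - 184} = - \frac{69582}{-168} = \left(-69582\right) \left(- \frac{1}{168}\right) = \frac{11597}{28}$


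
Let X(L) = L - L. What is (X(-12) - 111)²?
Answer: 12321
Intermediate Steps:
X(L) = 0
(X(-12) - 111)² = (0 - 111)² = (-111)² = 12321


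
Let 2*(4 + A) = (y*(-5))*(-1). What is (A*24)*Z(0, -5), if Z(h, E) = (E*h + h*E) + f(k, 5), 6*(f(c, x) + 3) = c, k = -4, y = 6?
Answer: -968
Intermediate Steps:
f(c, x) = -3 + c/6
Z(h, E) = -11/3 + 2*E*h (Z(h, E) = (E*h + h*E) + (-3 + (1/6)*(-4)) = (E*h + E*h) + (-3 - 2/3) = 2*E*h - 11/3 = -11/3 + 2*E*h)
A = 11 (A = -4 + ((6*(-5))*(-1))/2 = -4 + (-30*(-1))/2 = -4 + (1/2)*30 = -4 + 15 = 11)
(A*24)*Z(0, -5) = (11*24)*(-11/3 + 2*(-5)*0) = 264*(-11/3 + 0) = 264*(-11/3) = -968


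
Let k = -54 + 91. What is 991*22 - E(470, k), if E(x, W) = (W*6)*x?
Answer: -82538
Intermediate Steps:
k = 37
E(x, W) = 6*W*x (E(x, W) = (6*W)*x = 6*W*x)
991*22 - E(470, k) = 991*22 - 6*37*470 = 21802 - 1*104340 = 21802 - 104340 = -82538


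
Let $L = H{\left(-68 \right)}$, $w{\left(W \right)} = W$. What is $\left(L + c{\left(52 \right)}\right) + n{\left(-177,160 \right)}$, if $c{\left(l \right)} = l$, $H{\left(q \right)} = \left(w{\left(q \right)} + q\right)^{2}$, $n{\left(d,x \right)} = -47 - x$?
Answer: $18341$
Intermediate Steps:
$H{\left(q \right)} = 4 q^{2}$ ($H{\left(q \right)} = \left(q + q\right)^{2} = \left(2 q\right)^{2} = 4 q^{2}$)
$L = 18496$ ($L = 4 \left(-68\right)^{2} = 4 \cdot 4624 = 18496$)
$\left(L + c{\left(52 \right)}\right) + n{\left(-177,160 \right)} = \left(18496 + 52\right) - 207 = 18548 - 207 = 18341$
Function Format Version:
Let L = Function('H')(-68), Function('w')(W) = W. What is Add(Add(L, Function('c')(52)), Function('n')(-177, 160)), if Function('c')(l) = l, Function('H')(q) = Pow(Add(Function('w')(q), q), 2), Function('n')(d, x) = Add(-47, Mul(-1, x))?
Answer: 18341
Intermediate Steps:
Function('H')(q) = Mul(4, Pow(q, 2)) (Function('H')(q) = Pow(Add(q, q), 2) = Pow(Mul(2, q), 2) = Mul(4, Pow(q, 2)))
L = 18496 (L = Mul(4, Pow(-68, 2)) = Mul(4, 4624) = 18496)
Add(Add(L, Function('c')(52)), Function('n')(-177, 160)) = Add(Add(18496, 52), Add(-47, Mul(-1, 160))) = Add(18548, Add(-47, -160)) = Add(18548, -207) = 18341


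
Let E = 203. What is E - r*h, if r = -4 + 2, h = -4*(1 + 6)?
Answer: 147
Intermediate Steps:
h = -28 (h = -4*7 = -28)
r = -2
E - r*h = 203 - (-2)*(-28) = 203 - 1*56 = 203 - 56 = 147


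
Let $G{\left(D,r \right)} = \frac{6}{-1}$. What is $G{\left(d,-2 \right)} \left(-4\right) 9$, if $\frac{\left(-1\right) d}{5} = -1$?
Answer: $216$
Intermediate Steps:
$d = 5$ ($d = \left(-5\right) \left(-1\right) = 5$)
$G{\left(D,r \right)} = -6$ ($G{\left(D,r \right)} = 6 \left(-1\right) = -6$)
$G{\left(d,-2 \right)} \left(-4\right) 9 = \left(-6\right) \left(-4\right) 9 = 24 \cdot 9 = 216$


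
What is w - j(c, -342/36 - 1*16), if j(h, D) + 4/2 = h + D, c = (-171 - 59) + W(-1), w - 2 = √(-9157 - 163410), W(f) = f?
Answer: 521/2 + I*√172567 ≈ 260.5 + 415.41*I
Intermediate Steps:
w = 2 + I*√172567 (w = 2 + √(-9157 - 163410) = 2 + √(-172567) = 2 + I*√172567 ≈ 2.0 + 415.41*I)
c = -231 (c = (-171 - 59) - 1 = -230 - 1 = -231)
j(h, D) = -2 + D + h (j(h, D) = -2 + (h + D) = -2 + (D + h) = -2 + D + h)
w - j(c, -342/36 - 1*16) = (2 + I*√172567) - (-2 + (-342/36 - 1*16) - 231) = (2 + I*√172567) - (-2 + (-342*1/36 - 16) - 231) = (2 + I*√172567) - (-2 + (-19/2 - 16) - 231) = (2 + I*√172567) - (-2 - 51/2 - 231) = (2 + I*√172567) - 1*(-517/2) = (2 + I*√172567) + 517/2 = 521/2 + I*√172567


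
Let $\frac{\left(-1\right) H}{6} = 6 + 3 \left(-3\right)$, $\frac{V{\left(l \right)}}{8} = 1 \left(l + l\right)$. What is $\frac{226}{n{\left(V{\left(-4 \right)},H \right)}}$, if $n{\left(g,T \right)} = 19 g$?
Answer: $- \frac{113}{608} \approx -0.18586$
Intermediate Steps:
$V{\left(l \right)} = 16 l$ ($V{\left(l \right)} = 8 \cdot 1 \left(l + l\right) = 8 \cdot 1 \cdot 2 l = 8 \cdot 2 l = 16 l$)
$H = 18$ ($H = - 6 \left(6 + 3 \left(-3\right)\right) = - 6 \left(6 - 9\right) = \left(-6\right) \left(-3\right) = 18$)
$\frac{226}{n{\left(V{\left(-4 \right)},H \right)}} = \frac{226}{19 \cdot 16 \left(-4\right)} = \frac{226}{19 \left(-64\right)} = \frac{226}{-1216} = 226 \left(- \frac{1}{1216}\right) = - \frac{113}{608}$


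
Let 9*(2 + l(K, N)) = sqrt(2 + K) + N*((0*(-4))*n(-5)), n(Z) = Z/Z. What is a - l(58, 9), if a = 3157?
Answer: 3159 - 2*sqrt(15)/9 ≈ 3158.1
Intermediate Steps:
n(Z) = 1
l(K, N) = -2 + sqrt(2 + K)/9 (l(K, N) = -2 + (sqrt(2 + K) + N*((0*(-4))*1))/9 = -2 + (sqrt(2 + K) + N*(0*1))/9 = -2 + (sqrt(2 + K) + N*0)/9 = -2 + (sqrt(2 + K) + 0)/9 = -2 + sqrt(2 + K)/9)
a - l(58, 9) = 3157 - (-2 + sqrt(2 + 58)/9) = 3157 - (-2 + sqrt(60)/9) = 3157 - (-2 + (2*sqrt(15))/9) = 3157 - (-2 + 2*sqrt(15)/9) = 3157 + (2 - 2*sqrt(15)/9) = 3159 - 2*sqrt(15)/9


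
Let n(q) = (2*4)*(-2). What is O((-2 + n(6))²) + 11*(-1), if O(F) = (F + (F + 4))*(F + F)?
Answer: 422485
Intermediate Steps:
n(q) = -16 (n(q) = 8*(-2) = -16)
O(F) = 2*F*(4 + 2*F) (O(F) = (F + (4 + F))*(2*F) = (4 + 2*F)*(2*F) = 2*F*(4 + 2*F))
O((-2 + n(6))²) + 11*(-1) = 4*(-2 - 16)²*(2 + (-2 - 16)²) + 11*(-1) = 4*(-18)²*(2 + (-18)²) - 11 = 4*324*(2 + 324) - 11 = 4*324*326 - 11 = 422496 - 11 = 422485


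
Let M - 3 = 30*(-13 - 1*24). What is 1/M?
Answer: -1/1107 ≈ -0.00090334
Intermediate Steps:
M = -1107 (M = 3 + 30*(-13 - 1*24) = 3 + 30*(-13 - 24) = 3 + 30*(-37) = 3 - 1110 = -1107)
1/M = 1/(-1107) = -1/1107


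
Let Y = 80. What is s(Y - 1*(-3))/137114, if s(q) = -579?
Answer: -579/137114 ≈ -0.0042228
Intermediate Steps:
s(Y - 1*(-3))/137114 = -579/137114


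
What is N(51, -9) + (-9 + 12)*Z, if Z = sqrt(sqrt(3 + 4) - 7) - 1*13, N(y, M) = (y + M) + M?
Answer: -6 + 3*I*sqrt(7 - sqrt(7)) ≈ -6.0 + 6.26*I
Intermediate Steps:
N(y, M) = y + 2*M (N(y, M) = (M + y) + M = y + 2*M)
Z = -13 + sqrt(-7 + sqrt(7)) (Z = sqrt(sqrt(7) - 7) - 13 = sqrt(-7 + sqrt(7)) - 13 = -13 + sqrt(-7 + sqrt(7)) ≈ -13.0 + 2.0867*I)
N(51, -9) + (-9 + 12)*Z = (51 + 2*(-9)) + (-9 + 12)*(-13 + I*sqrt(7 - sqrt(7))) = (51 - 18) + 3*(-13 + I*sqrt(7 - sqrt(7))) = 33 + (-39 + 3*I*sqrt(7 - sqrt(7))) = -6 + 3*I*sqrt(7 - sqrt(7))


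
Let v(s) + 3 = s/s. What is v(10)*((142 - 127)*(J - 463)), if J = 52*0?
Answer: 13890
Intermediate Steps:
J = 0
v(s) = -2 (v(s) = -3 + s/s = -3 + 1 = -2)
v(10)*((142 - 127)*(J - 463)) = -2*(142 - 127)*(0 - 463) = -30*(-463) = -2*(-6945) = 13890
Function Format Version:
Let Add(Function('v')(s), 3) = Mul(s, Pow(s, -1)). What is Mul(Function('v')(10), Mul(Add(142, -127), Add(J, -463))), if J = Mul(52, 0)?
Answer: 13890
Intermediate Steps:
J = 0
Function('v')(s) = -2 (Function('v')(s) = Add(-3, Mul(s, Pow(s, -1))) = Add(-3, 1) = -2)
Mul(Function('v')(10), Mul(Add(142, -127), Add(J, -463))) = Mul(-2, Mul(Add(142, -127), Add(0, -463))) = Mul(-2, Mul(15, -463)) = Mul(-2, -6945) = 13890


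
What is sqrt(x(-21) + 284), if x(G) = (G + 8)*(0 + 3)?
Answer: 7*sqrt(5) ≈ 15.652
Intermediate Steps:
x(G) = 24 + 3*G (x(G) = (8 + G)*3 = 24 + 3*G)
sqrt(x(-21) + 284) = sqrt((24 + 3*(-21)) + 284) = sqrt((24 - 63) + 284) = sqrt(-39 + 284) = sqrt(245) = 7*sqrt(5)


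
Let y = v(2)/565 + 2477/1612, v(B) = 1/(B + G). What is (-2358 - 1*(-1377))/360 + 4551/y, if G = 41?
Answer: 2374257055319/802404360 ≈ 2958.9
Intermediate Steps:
v(B) = 1/(41 + B) (v(B) = 1/(B + 41) = 1/(41 + B))
y = 60180327/39163540 (y = 1/((41 + 2)*565) + 2477/1612 = (1/565)/43 + 2477*(1/1612) = (1/43)*(1/565) + 2477/1612 = 1/24295 + 2477/1612 = 60180327/39163540 ≈ 1.5366)
(-2358 - 1*(-1377))/360 + 4551/y = (-2358 - 1*(-1377))/360 + 4551/(60180327/39163540) = (-2358 + 1377)*(1/360) + 4551*(39163540/60180327) = -981*1/360 + 59411090180/20060109 = -109/40 + 59411090180/20060109 = 2374257055319/802404360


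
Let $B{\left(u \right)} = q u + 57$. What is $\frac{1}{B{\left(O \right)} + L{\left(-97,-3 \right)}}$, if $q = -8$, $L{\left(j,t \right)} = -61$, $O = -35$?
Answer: $\frac{1}{276} \approx 0.0036232$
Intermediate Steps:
$B{\left(u \right)} = 57 - 8 u$ ($B{\left(u \right)} = - 8 u + 57 = 57 - 8 u$)
$\frac{1}{B{\left(O \right)} + L{\left(-97,-3 \right)}} = \frac{1}{\left(57 - -280\right) - 61} = \frac{1}{\left(57 + 280\right) - 61} = \frac{1}{337 - 61} = \frac{1}{276}$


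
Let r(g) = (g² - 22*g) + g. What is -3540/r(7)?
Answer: 1770/49 ≈ 36.122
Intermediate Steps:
r(g) = g² - 21*g
-3540/r(7) = -3540*1/(7*(-21 + 7)) = -3540/(7*(-14)) = -3540/(-98) = -3540*(-1/98) = 1770/49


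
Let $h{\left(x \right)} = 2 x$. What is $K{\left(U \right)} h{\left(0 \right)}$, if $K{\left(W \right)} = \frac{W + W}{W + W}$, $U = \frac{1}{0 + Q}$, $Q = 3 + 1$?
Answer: $0$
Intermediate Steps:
$Q = 4$
$U = \frac{1}{4}$ ($U = \frac{1}{0 + 4} = \frac{1}{4} \approx 0.25$)
$K{\left(W \right)} = 1$ ($K{\left(W \right)} = \frac{2 W}{2 W} = 2 W \frac{1}{2 W} = 1$)
$K{\left(U \right)} h{\left(0 \right)} = 1 \cdot 2 \cdot 0 = 1 \cdot 0 = 0$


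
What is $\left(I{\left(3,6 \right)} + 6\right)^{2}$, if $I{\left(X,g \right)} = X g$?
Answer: $576$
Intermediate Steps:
$\left(I{\left(3,6 \right)} + 6\right)^{2} = \left(3 \cdot 6 + 6\right)^{2} = \left(18 + 6\right)^{2} = 24^{2} = 576$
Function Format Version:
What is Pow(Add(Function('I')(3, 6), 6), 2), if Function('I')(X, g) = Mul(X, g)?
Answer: 576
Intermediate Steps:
Pow(Add(Function('I')(3, 6), 6), 2) = Pow(Add(Mul(3, 6), 6), 2) = Pow(Add(18, 6), 2) = Pow(24, 2) = 576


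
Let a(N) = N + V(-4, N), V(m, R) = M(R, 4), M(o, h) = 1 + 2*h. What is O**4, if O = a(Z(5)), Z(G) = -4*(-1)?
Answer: 28561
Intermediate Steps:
V(m, R) = 9 (V(m, R) = 1 + 2*4 = 1 + 8 = 9)
Z(G) = 4
a(N) = 9 + N (a(N) = N + 9 = 9 + N)
O = 13 (O = 9 + 4 = 13)
O**4 = 13**4 = 28561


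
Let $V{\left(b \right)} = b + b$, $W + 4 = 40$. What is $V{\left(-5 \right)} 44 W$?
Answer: $-15840$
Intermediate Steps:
$W = 36$ ($W = -4 + 40 = 36$)
$V{\left(b \right)} = 2 b$
$V{\left(-5 \right)} 44 W = 2 \left(-5\right) 44 \cdot 36 = \left(-10\right) 44 \cdot 36 = \left(-440\right) 36 = -15840$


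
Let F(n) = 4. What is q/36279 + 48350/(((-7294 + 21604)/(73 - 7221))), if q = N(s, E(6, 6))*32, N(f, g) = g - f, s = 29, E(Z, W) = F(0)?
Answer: -139313825180/5768361 ≈ -24151.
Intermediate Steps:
E(Z, W) = 4
q = -800 (q = (4 - 1*29)*32 = (4 - 29)*32 = -25*32 = -800)
q/36279 + 48350/(((-7294 + 21604)/(73 - 7221))) = -800/36279 + 48350/(((-7294 + 21604)/(73 - 7221))) = -800*1/36279 + 48350/((14310/(-7148))) = -800/36279 + 48350/((14310*(-1/7148))) = -800/36279 + 48350/(-7155/3574) = -800/36279 + 48350*(-3574/7155) = -800/36279 - 34560580/1431 = -139313825180/5768361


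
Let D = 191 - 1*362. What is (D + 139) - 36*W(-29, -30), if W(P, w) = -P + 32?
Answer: -2228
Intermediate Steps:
D = -171 (D = 191 - 362 = -171)
W(P, w) = 32 - P
(D + 139) - 36*W(-29, -30) = (-171 + 139) - 36*(32 - 1*(-29)) = -32 - 36*(32 + 29) = -32 - 36*61 = -32 - 2196 = -2228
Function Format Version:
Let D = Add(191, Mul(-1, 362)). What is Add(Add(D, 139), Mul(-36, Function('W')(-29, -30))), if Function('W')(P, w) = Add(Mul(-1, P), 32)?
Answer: -2228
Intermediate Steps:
D = -171 (D = Add(191, -362) = -171)
Function('W')(P, w) = Add(32, Mul(-1, P))
Add(Add(D, 139), Mul(-36, Function('W')(-29, -30))) = Add(Add(-171, 139), Mul(-36, Add(32, Mul(-1, -29)))) = Add(-32, Mul(-36, Add(32, 29))) = Add(-32, Mul(-36, 61)) = Add(-32, -2196) = -2228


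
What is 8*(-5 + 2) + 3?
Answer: -21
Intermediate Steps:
8*(-5 + 2) + 3 = 8*(-3) + 3 = -24 + 3 = -21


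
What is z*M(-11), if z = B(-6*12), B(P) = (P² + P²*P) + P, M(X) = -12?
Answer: 4417632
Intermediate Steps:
B(P) = P + P² + P³ (B(P) = (P² + P³) + P = P + P² + P³)
z = -368136 (z = (-6*12)*(1 - 6*12 + (-6*12)²) = -72*(1 - 72 + (-72)²) = -72*(1 - 72 + 5184) = -72*5113 = -368136)
z*M(-11) = -368136*(-12) = 4417632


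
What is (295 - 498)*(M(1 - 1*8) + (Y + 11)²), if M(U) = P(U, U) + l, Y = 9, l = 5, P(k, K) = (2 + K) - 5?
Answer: -80185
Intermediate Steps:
P(k, K) = -3 + K
M(U) = 2 + U (M(U) = (-3 + U) + 5 = 2 + U)
(295 - 498)*(M(1 - 1*8) + (Y + 11)²) = (295 - 498)*((2 + (1 - 1*8)) + (9 + 11)²) = -203*((2 + (1 - 8)) + 20²) = -203*((2 - 7) + 400) = -203*(-5 + 400) = -203*395 = -80185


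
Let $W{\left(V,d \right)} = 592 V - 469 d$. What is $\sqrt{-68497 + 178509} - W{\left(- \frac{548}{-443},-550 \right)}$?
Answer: $- \frac{114596266}{443} + 2 \sqrt{27503} \approx -2.5835 \cdot 10^{5}$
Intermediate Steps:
$W{\left(V,d \right)} = - 469 d + 592 V$
$\sqrt{-68497 + 178509} - W{\left(- \frac{548}{-443},-550 \right)} = \sqrt{-68497 + 178509} - \left(\left(-469\right) \left(-550\right) + 592 \left(- \frac{548}{-443}\right)\right) = \sqrt{110012} - \left(257950 + 592 \left(\left(-548\right) \left(- \frac{1}{443}\right)\right)\right) = 2 \sqrt{27503} - \left(257950 + 592 \cdot \frac{548}{443}\right) = 2 \sqrt{27503} - \left(257950 + \frac{324416}{443}\right) = 2 \sqrt{27503} - \frac{114596266}{443} = - \frac{114596266}{443} + 2 \sqrt{27503}$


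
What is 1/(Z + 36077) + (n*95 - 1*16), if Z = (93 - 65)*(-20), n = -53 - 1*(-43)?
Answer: -34309421/35517 ≈ -966.00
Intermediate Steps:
n = -10 (n = -53 + 43 = -10)
Z = -560 (Z = 28*(-20) = -560)
1/(Z + 36077) + (n*95 - 1*16) = 1/(-560 + 36077) + (-10*95 - 1*16) = 1/35517 + (-950 - 16) = 1/35517 - 966 = -34309421/35517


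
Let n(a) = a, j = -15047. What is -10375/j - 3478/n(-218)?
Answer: 27297608/1640123 ≈ 16.644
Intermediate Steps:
-10375/j - 3478/n(-218) = -10375/(-15047) - 3478/(-218) = -10375*(-1/15047) - 3478*(-1/218) = 10375/15047 + 1739/109 = 27297608/1640123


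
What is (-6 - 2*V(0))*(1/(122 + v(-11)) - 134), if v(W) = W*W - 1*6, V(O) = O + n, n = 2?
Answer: 317570/237 ≈ 1340.0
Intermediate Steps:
V(O) = 2 + O (V(O) = O + 2 = 2 + O)
v(W) = -6 + W² (v(W) = W² - 6 = -6 + W²)
(-6 - 2*V(0))*(1/(122 + v(-11)) - 134) = (-6 - 2*(2 + 0))*(1/(122 + (-6 + (-11)²)) - 134) = (-6 - 2*2)*(1/(122 + (-6 + 121)) - 134) = (-6 - 4)*(1/(122 + 115) - 134) = -10*(1/237 - 134) = -10*(-31757/237) = 317570/237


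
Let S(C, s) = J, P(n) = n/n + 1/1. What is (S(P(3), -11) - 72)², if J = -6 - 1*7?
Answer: 7225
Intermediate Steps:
P(n) = 2 (P(n) = 1 + 1*1 = 1 + 1 = 2)
J = -13 (J = -6 - 7 = -13)
S(C, s) = -13
(S(P(3), -11) - 72)² = (-13 - 72)² = (-85)² = 7225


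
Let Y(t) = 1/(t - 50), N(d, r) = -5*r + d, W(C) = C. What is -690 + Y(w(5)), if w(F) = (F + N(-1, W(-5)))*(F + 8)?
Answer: -225629/327 ≈ -690.00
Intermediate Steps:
N(d, r) = d - 5*r
w(F) = (8 + F)*(24 + F) (w(F) = (F + (-1 - 5*(-5)))*(F + 8) = (F + (-1 + 25))*(8 + F) = (F + 24)*(8 + F) = (24 + F)*(8 + F) = (8 + F)*(24 + F))
Y(t) = 1/(-50 + t)
-690 + Y(w(5)) = -690 + 1/(-50 + (192 + 5**2 + 32*5)) = -690 + 1/(-50 + (192 + 25 + 160)) = -690 + 1/(-50 + 377) = -690 + 1/327 = -225629/327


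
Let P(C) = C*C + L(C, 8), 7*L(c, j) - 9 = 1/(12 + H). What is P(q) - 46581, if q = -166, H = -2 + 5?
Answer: -1997489/105 ≈ -19024.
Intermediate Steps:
H = 3
L(c, j) = 136/105 (L(c, j) = 9/7 + 1/(7*(12 + 3)) = 9/7 + (1/7)/15 = 9/7 + (1/7)*(1/15) = 9/7 + 1/105 = 136/105)
P(C) = 136/105 + C**2 (P(C) = C*C + 136/105 = C**2 + 136/105 = 136/105 + C**2)
P(q) - 46581 = (136/105 + (-166)**2) - 46581 = (136/105 + 27556) - 46581 = 2893516/105 - 46581 = -1997489/105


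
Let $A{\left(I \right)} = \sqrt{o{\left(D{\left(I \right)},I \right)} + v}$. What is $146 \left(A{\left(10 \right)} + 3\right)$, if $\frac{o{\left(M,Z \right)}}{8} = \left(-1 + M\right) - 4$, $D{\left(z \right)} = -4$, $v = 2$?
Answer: $438 + 146 i \sqrt{70} \approx 438.0 + 1221.5 i$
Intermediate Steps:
$o{\left(M,Z \right)} = -40 + 8 M$ ($o{\left(M,Z \right)} = 8 \left(\left(-1 + M\right) - 4\right) = 8 \left(-5 + M\right) = -40 + 8 M$)
$A{\left(I \right)} = i \sqrt{70}$ ($A{\left(I \right)} = \sqrt{\left(-40 + 8 \left(-4\right)\right) + 2} = \sqrt{\left(-40 - 32\right) + 2} = \sqrt{-72 + 2} = \sqrt{-70} = i \sqrt{70}$)
$146 \left(A{\left(10 \right)} + 3\right) = 146 \left(i \sqrt{70} + 3\right) = 146 \left(3 + i \sqrt{70}\right) = 438 + 146 i \sqrt{70}$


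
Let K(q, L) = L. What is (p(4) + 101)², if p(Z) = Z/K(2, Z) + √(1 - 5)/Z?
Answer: (204 + I)²/4 ≈ 10404.0 + 102.0*I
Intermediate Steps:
p(Z) = 1 + 2*I/Z (p(Z) = Z/Z + √(1 - 5)/Z = 1 + √(-4)/Z = 1 + (2*I)/Z = 1 + 2*I/Z)
(p(4) + 101)² = ((4 + 2*I)/4 + 101)² = ((1 + I/2) + 101)² = (102 + I/2)²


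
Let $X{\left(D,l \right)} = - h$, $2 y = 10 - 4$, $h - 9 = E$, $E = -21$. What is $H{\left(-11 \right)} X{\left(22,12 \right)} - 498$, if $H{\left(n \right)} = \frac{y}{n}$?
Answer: $- \frac{5514}{11} \approx -501.27$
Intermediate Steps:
$h = -12$ ($h = 9 - 21 = -12$)
$y = 3$ ($y = \frac{10 - 4}{2} = \frac{1}{2} \cdot 6 = 3$)
$H{\left(n \right)} = \frac{3}{n}$
$X{\left(D,l \right)} = 12$ ($X{\left(D,l \right)} = \left(-1\right) \left(-12\right) = 12$)
$H{\left(-11 \right)} X{\left(22,12 \right)} - 498 = \frac{3}{-11} \cdot 12 - 498 = 3 \left(- \frac{1}{11}\right) 12 - 498 = \left(- \frac{3}{11}\right) 12 - 498 = - \frac{36}{11} - 498 = - \frac{5514}{11}$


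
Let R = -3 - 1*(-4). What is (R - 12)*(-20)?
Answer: 220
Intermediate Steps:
R = 1 (R = -3 + 4 = 1)
(R - 12)*(-20) = (1 - 12)*(-20) = -11*(-20) = 220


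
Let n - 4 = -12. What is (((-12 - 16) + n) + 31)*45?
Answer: -225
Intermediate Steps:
n = -8 (n = 4 - 12 = -8)
(((-12 - 16) + n) + 31)*45 = (((-12 - 16) - 8) + 31)*45 = ((-28 - 8) + 31)*45 = (-36 + 31)*45 = -5*45 = -225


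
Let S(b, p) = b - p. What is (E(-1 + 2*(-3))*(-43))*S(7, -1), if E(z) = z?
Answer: 2408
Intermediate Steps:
(E(-1 + 2*(-3))*(-43))*S(7, -1) = ((-1 + 2*(-3))*(-43))*(7 - 1*(-1)) = ((-1 - 6)*(-43))*(7 + 1) = -7*(-43)*8 = 301*8 = 2408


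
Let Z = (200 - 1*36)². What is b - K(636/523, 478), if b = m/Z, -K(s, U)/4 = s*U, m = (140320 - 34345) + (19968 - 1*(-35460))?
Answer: 32790810441/14066608 ≈ 2331.1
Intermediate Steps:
m = 161403 (m = 105975 + (19968 + 35460) = 105975 + 55428 = 161403)
K(s, U) = -4*U*s (K(s, U) = -4*s*U = -4*U*s)
Z = 26896 (Z = (200 - 36)² = 164² = 26896)
b = 161403/26896 ≈ 6.0010
b - K(636/523, 478) = 161403/26896 - (-4)*478*636/523 = 161403/26896 - 1*(-1216032/523) = 161403/26896 + 1216032/523 = 32790810441/14066608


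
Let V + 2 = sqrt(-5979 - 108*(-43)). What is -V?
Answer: 2 - I*sqrt(1335) ≈ 2.0 - 36.538*I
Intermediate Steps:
V = -2 + I*sqrt(1335) (V = -2 + sqrt(-5979 - 108*(-43)) = -2 + sqrt(-5979 + 4644) = -2 + sqrt(-1335) = -2 + I*sqrt(1335) ≈ -2.0 + 36.538*I)
-V = -(-2 + I*sqrt(1335)) = 2 - I*sqrt(1335)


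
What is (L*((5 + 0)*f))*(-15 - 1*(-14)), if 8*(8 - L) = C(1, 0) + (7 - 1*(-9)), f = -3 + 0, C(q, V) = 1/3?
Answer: 715/8 ≈ 89.375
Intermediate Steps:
C(q, V) = 1/3
f = -3
L = 143/24 (L = 8 - (1/3 + (7 - 1*(-9)))/8 = 8 - (1/3 + (7 + 9))/8 = 8 - (1/3 + 16)/8 = 8 - 1/8*49/3 = 8 - 49/24 = 143/24 ≈ 5.9583)
(L*((5 + 0)*f))*(-15 - 1*(-14)) = (143*((5 + 0)*(-3))/24)*(-15 - 1*(-14)) = (143*(5*(-3))/24)*(-15 + 14) = ((143/24)*(-15))*(-1) = -715/8*(-1) = 715/8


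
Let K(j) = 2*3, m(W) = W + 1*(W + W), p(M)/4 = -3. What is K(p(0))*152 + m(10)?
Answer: 942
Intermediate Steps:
p(M) = -12 (p(M) = 4*(-3) = -12)
m(W) = 3*W (m(W) = W + 1*(2*W) = W + 2*W = 3*W)
K(j) = 6
K(p(0))*152 + m(10) = 6*152 + 3*10 = 912 + 30 = 942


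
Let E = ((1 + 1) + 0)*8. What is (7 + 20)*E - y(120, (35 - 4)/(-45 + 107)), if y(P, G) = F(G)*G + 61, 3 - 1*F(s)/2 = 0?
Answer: 368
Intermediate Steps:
F(s) = 6 (F(s) = 6 - 2*0 = 6 + 0 = 6)
y(P, G) = 61 + 6*G (y(P, G) = 6*G + 61 = 61 + 6*G)
E = 16 (E = (2 + 0)*8 = 2*8 = 16)
(7 + 20)*E - y(120, (35 - 4)/(-45 + 107)) = (7 + 20)*16 - (61 + 6*((35 - 4)/(-45 + 107))) = 27*16 - (61 + 6*(31/62)) = 432 - (61 + 6*(31*(1/62))) = 432 - (61 + 6*(1/2)) = 432 - (61 + 3) = 432 - 1*64 = 432 - 64 = 368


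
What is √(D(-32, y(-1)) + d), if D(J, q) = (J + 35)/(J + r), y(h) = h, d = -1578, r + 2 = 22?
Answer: I*√6313/2 ≈ 39.727*I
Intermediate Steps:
r = 20 (r = -2 + 22 = 20)
D(J, q) = (35 + J)/(20 + J) (D(J, q) = (J + 35)/(J + 20) = (35 + J)/(20 + J))
√(D(-32, y(-1)) + d) = √((35 - 32)/(20 - 32) - 1578) = √(3/(-12) - 1578) = √(-1/12*3 - 1578) = √(-¼ - 1578) = √(-6313/4) = I*√6313/2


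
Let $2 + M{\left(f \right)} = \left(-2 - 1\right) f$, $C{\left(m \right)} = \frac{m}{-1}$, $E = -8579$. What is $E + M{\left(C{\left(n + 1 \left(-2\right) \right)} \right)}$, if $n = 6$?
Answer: $-8569$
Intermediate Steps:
$C{\left(m \right)} = - m$ ($C{\left(m \right)} = m \left(-1\right) = - m$)
$M{\left(f \right)} = -2 - 3 f$ ($M{\left(f \right)} = -2 + \left(-2 - 1\right) f = -2 - 3 f$)
$E + M{\left(C{\left(n + 1 \left(-2\right) \right)} \right)} = -8579 - \left(2 + 3 \left(- (6 + 1 \left(-2\right))\right)\right) = -8579 - \left(2 + 3 \left(- (6 - 2)\right)\right) = -8579 - \left(2 + 3 \left(\left(-1\right) 4\right)\right) = -8579 - -10 = -8579 + \left(-2 + 12\right) = -8579 + 10 = -8569$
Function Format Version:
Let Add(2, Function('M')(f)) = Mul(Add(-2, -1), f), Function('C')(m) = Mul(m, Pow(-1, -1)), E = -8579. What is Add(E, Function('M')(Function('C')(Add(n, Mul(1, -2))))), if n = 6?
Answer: -8569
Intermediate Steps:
Function('C')(m) = Mul(-1, m) (Function('C')(m) = Mul(m, -1) = Mul(-1, m))
Function('M')(f) = Add(-2, Mul(-3, f)) (Function('M')(f) = Add(-2, Mul(Add(-2, -1), f)) = Add(-2, Mul(-3, f)))
Add(E, Function('M')(Function('C')(Add(n, Mul(1, -2))))) = Add(-8579, Add(-2, Mul(-3, Mul(-1, Add(6, Mul(1, -2)))))) = Add(-8579, Add(-2, Mul(-3, Mul(-1, Add(6, -2))))) = Add(-8579, Add(-2, Mul(-3, Mul(-1, 4)))) = Add(-8579, Add(-2, Mul(-3, -4))) = Add(-8579, Add(-2, 12)) = Add(-8579, 10) = -8569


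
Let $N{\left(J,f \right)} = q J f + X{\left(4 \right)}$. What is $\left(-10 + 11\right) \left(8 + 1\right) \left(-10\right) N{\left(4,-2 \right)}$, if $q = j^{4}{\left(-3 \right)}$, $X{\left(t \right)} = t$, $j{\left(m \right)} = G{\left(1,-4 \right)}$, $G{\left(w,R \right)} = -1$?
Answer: $360$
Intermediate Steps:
$j{\left(m \right)} = -1$
$q = 1$ ($q = \left(-1\right)^{4} = 1$)
$N{\left(J,f \right)} = 4 + J f$ ($N{\left(J,f \right)} = 1 J f + 4 = J f + 4 = 4 + J f$)
$\left(-10 + 11\right) \left(8 + 1\right) \left(-10\right) N{\left(4,-2 \right)} = \left(-10 + 11\right) \left(8 + 1\right) \left(-10\right) \left(4 + 4 \left(-2\right)\right) = 1 \cdot 9 \left(-10\right) \left(4 - 8\right) = 9 \left(-10\right) \left(-4\right) = \left(-90\right) \left(-4\right) = 360$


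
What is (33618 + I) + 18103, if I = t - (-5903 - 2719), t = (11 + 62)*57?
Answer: 64504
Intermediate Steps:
t = 4161 (t = 73*57 = 4161)
I = 12783 (I = 4161 - (-5903 - 2719) = 4161 - 1*(-8622) = 4161 + 8622 = 12783)
(33618 + I) + 18103 = (33618 + 12783) + 18103 = 46401 + 18103 = 64504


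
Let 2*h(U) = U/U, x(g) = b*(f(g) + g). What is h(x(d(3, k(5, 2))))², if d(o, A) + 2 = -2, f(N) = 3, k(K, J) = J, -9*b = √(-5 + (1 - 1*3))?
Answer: ¼ ≈ 0.25000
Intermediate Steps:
b = -I*√7/9 (b = -√(-5 + (1 - 1*3))/9 = -√(-5 + (1 - 3))/9 = -√(-5 - 2)/9 = -I*√7/9 ≈ -0.29397*I)
d(o, A) = -4 (d(o, A) = -2 - 2 = -4)
x(g) = -I*√7*(3 + g)/9 (x(g) = (-I*√7/9)*(3 + g) = -I*√7*(3 + g)/9)
h(U) = ½ (h(U) = (U/U)/2 = (½)*1 = ½)
h(x(d(3, k(5, 2))))² = (½)² = ¼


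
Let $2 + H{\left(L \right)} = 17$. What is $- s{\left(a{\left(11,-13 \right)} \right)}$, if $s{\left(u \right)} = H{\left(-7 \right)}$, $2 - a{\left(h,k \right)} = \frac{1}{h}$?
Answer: $-15$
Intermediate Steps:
$H{\left(L \right)} = 15$ ($H{\left(L \right)} = -2 + 17 = 15$)
$a{\left(h,k \right)} = 2 - \frac{1}{h}$
$s{\left(u \right)} = 15$
$- s{\left(a{\left(11,-13 \right)} \right)} = \left(-1\right) 15 = -15$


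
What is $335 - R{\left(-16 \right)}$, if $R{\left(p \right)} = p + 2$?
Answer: $349$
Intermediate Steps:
$R{\left(p \right)} = 2 + p$
$335 - R{\left(-16 \right)} = 335 - \left(2 - 16\right) = 335 - -14 = 335 + 14 = 349$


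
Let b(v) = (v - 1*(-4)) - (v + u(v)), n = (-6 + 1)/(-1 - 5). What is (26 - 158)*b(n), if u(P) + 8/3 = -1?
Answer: -1012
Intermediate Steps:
u(P) = -11/3 (u(P) = -8/3 - 1 = -11/3)
n = 5/6 (n = -5/(-6) = -5*(-1/6) = 5/6 ≈ 0.83333)
b(v) = 23/3 (b(v) = (v - 1*(-4)) - (v - 11/3) = (v + 4) - (-11/3 + v) = (4 + v) + (11/3 - v) = 23/3)
(26 - 158)*b(n) = (26 - 158)*(23/3) = -132*23/3 = -1012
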